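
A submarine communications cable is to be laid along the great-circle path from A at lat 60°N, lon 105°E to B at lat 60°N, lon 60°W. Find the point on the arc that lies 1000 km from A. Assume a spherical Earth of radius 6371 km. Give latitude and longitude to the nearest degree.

The haversine formula gives a central angle δ ≈ 1.037 rad (59.4°) between the endpoints. The total great-circle distance is δ·R ≈ 1.037 × 6371 ≈ 6609 km, so the target fraction is f = 1000/6609 ≈ 0.151.
Interpolate at f ≈ 0.151 with slerp weights a = sin((1−f)δ)/sin δ ≈ 0.895, b = sin(fδ)/sin δ ≈ 0.182.
p = a·p₁ + b·p₂ ≈ (-0.070, 0.354, 0.933); φ = arcsin(p_z) ≈ 68.85°, λ = atan2(p_y, p_x) ≈ 101.27°.

≈ lat 69°N, lon 101°E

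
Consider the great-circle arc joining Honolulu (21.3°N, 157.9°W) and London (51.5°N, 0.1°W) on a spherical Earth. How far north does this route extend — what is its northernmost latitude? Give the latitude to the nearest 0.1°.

≈ 76.9°N

The great circle lies in the plane with unit normal n̂ = (p₁ × p₂)/|p₁ × p₂|.
Here n̂_z ≈ +0.226; the vertex latitude is φ_max = arccos|n̂_z| ≈ 76.9°.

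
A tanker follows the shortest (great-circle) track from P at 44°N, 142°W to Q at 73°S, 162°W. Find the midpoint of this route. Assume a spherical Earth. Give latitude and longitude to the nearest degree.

≈ 15°S, 148°W

The haversine formula gives a central angle δ ≈ 2.056 rad (117.8°) between the endpoints.
Interpolate at f = 1/2 with slerp weights a = sin((1−f)δ)/sin δ ≈ 0.968, b = sin(fδ)/sin δ ≈ 0.968.
p = a·p₁ + b·p₂ ≈ (-0.818, -0.516, -0.253); φ = arcsin(p_z) ≈ -14.68°, λ = atan2(p_y, p_x) ≈ -147.74°.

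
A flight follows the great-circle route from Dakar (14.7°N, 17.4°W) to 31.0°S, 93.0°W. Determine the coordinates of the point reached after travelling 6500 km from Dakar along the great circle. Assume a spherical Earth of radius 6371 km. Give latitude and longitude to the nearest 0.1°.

≈ 18.9°S, 66.0°W

Convert each endpoint to a unit vector on the sphere (x = cos φ cos λ, y = cos φ sin λ, z = sin φ).
The central angle between the endpoints is δ = arccos(p₁·p₂) ≈ 1.495 rad (85.7°). The total great-circle distance is δ·R ≈ 1.495 × 6371 ≈ 9526 km, so the target fraction is f = 6500/9526 ≈ 0.682.
Interpolate at f ≈ 0.682 with slerp weights a = sin((1−f)δ)/sin δ ≈ 0.459, b = sin(fδ)/sin δ ≈ 0.855.
p = a·p₁ + b·p₂ ≈ (0.385, -0.864, -0.324); φ = arcsin(p_z) ≈ -18.89°, λ = atan2(p_y, p_x) ≈ -65.99°.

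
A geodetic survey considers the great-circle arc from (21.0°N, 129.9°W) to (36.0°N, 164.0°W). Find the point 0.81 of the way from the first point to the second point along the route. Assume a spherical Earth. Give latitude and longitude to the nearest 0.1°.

≈ (33.9°N, 156.7°W)

From cos δ = sin φ₁ sin φ₂ + cos φ₁ cos φ₂ cos Δλ, the central angle is δ ≈ 0.581 rad (33.3°).
Interpolate at f = 0.81 with slerp weights a = sin((1−f)δ)/sin δ ≈ 0.201, b = sin(fδ)/sin δ ≈ 0.826.
p = a·p₁ + b·p₂ ≈ (-0.763, -0.328, 0.558); φ = arcsin(p_z) ≈ 33.88°, λ = atan2(p_y, p_x) ≈ -156.73°.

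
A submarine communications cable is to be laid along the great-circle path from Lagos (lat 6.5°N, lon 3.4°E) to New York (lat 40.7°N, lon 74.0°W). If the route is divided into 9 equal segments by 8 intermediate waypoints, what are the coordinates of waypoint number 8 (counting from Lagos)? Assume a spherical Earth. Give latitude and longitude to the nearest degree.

Convert each endpoint to a unit vector on the sphere (x = cos φ cos λ, y = cos φ sin λ, z = sin φ).
The central angle between the endpoints is δ = arccos(p₁·p₂) ≈ 1.330 rad (76.2°).
Interpolate at f = 8/9 with slerp weights a = sin((1−f)δ)/sin δ ≈ 0.152, b = sin(fδ)/sin δ ≈ 0.953.
p = a·p₁ + b·p₂ ≈ (0.350, -0.686, 0.639); φ = arcsin(p_z) ≈ 39.69°, λ = atan2(p_y, p_x) ≈ -62.98°.

≈ lat 40°N, lon 63°W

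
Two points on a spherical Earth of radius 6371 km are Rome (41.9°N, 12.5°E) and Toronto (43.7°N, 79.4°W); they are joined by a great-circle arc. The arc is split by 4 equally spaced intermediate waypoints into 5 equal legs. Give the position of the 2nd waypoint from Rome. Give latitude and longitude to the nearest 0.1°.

≈ (52.4°N, 22.1°W)

From cos δ = sin φ₁ sin φ₂ + cos φ₁ cos φ₂ cos Δλ, the central angle is δ ≈ 1.111 rad (63.7°).
Interpolate at f = 2/5 with slerp weights a = sin((1−f)δ)/sin δ ≈ 0.690, b = sin(fδ)/sin δ ≈ 0.480.
p = a·p₁ + b·p₂ ≈ (0.565, -0.230, 0.792); φ = arcsin(p_z) ≈ 52.40°, λ = atan2(p_y, p_x) ≈ -22.12°.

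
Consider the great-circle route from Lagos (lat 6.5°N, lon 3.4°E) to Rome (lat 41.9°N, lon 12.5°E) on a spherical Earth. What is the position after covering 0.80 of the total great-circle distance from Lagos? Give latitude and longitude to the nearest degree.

≈ lat 35°N, lon 10°E

Write both endpoints as unit vectors p₁, p₂ with components (cos φ cos λ, cos φ sin λ, sin φ).
The central angle between the endpoints is δ = arccos(p₁·p₂) ≈ 0.634 rad (36.3°).
Interpolate at f = 0.80 with slerp weights a = sin((1−f)δ)/sin δ ≈ 0.213, b = sin(fδ)/sin δ ≈ 0.820.
p = a·p₁ + b·p₂ ≈ (0.808, 0.145, 0.572); φ = arcsin(p_z) ≈ 34.87°, λ = atan2(p_y, p_x) ≈ 10.16°.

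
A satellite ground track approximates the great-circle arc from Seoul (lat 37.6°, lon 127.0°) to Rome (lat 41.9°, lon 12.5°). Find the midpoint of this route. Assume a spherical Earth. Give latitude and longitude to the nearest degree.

≈ lat 57°, lon 73°

Write both endpoints as unit vectors p₁, p₂ with components (cos φ cos λ, cos φ sin λ, sin φ).
The central angle between the endpoints is δ = arccos(p₁·p₂) ≈ 1.407 rad (80.6°).
Interpolate at f = 1/2 with slerp weights a = sin((1−f)δ)/sin δ ≈ 0.656, b = sin(fδ)/sin δ ≈ 0.656.
p = a·p₁ + b·p₂ ≈ (0.164, 0.521, 0.838); φ = arcsin(p_z) ≈ 56.93°, λ = atan2(p_y, p_x) ≈ 72.53°.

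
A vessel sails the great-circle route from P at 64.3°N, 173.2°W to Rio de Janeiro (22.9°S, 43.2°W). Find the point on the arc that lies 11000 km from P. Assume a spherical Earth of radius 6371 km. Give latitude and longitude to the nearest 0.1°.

The haversine formula gives a central angle δ ≈ 2.224 rad (127.4°) between the endpoints. The total great-circle distance is δ·R ≈ 2.224 × 6371 ≈ 14167 km, so the target fraction is f = 11000/14167 ≈ 0.776.
Interpolate at f ≈ 0.776 with slerp weights a = sin((1−f)δ)/sin δ ≈ 0.600, b = sin(fδ)/sin δ ≈ 1.244.
p = a·p₁ + b·p₂ ≈ (0.577, -0.815, 0.057); φ = arcsin(p_z) ≈ 3.26°, λ = atan2(p_y, p_x) ≈ -54.72°.

≈ 3.3°N, 54.7°W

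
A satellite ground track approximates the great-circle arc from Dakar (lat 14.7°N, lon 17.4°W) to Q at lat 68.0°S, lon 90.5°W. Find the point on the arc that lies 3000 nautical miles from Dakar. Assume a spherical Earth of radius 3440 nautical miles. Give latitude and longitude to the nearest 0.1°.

Write both endpoints as unit vectors p₁, p₂ with components (cos φ cos λ, cos φ sin λ, sin φ).
The central angle between the endpoints is δ = arccos(p₁·p₂) ≈ 1.701 rad (97.5°). The total great-circle distance is δ·R ≈ 1.701 × 3440 ≈ 5852 nmi, so the target fraction is f = 3000/5852 ≈ 0.513.
Interpolate at f ≈ 0.513 with slerp weights a = sin((1−f)δ)/sin δ ≈ 0.744, b = sin(fδ)/sin δ ≈ 0.772.
p = a·p₁ + b·p₂ ≈ (0.684, -0.504, -0.527); φ = arcsin(p_z) ≈ -31.82°, λ = atan2(p_y, p_x) ≈ -36.41°.

≈ lat 31.8°S, lon 36.4°W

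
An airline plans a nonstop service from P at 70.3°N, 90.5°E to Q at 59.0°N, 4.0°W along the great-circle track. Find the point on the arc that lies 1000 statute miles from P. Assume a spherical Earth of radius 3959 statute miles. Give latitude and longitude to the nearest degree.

≈ 73°N, 44°E

Convert each endpoint to a unit vector on the sphere (x = cos φ cos λ, y = cos φ sin λ, z = sin φ).
The central angle between the endpoints is δ = arccos(p₁·p₂) ≈ 0.654 rad (37.5°). The total great-circle distance is δ·R ≈ 0.654 × 3959 ≈ 2591 mi, so the target fraction is f = 1000/2591 ≈ 0.386.
Interpolate at f ≈ 0.386 with slerp weights a = sin((1−f)δ)/sin δ ≈ 0.643, b = sin(fδ)/sin δ ≈ 0.411.
p = a·p₁ + b·p₂ ≈ (0.209, 0.202, 0.957); φ = arcsin(p_z) ≈ 73.11°, λ = atan2(p_y, p_x) ≈ 44.00°.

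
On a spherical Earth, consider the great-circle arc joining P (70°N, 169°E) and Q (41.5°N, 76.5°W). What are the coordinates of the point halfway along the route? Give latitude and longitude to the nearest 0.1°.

Write both endpoints as unit vectors p₁, p₂ with components (cos φ cos λ, cos φ sin λ, sin φ).
The central angle between the endpoints is δ = arccos(p₁·p₂) ≈ 1.028 rad (58.9°).
Interpolate at f = 1/2 with slerp weights a = sin((1−f)δ)/sin δ ≈ 0.574, b = sin(fδ)/sin δ ≈ 0.574.
p = a·p₁ + b·p₂ ≈ (-0.092, -0.381, 0.920); φ = arcsin(p_z) ≈ 66.94°, λ = atan2(p_y, p_x) ≈ -103.64°.

≈ (66.9°N, 103.6°W)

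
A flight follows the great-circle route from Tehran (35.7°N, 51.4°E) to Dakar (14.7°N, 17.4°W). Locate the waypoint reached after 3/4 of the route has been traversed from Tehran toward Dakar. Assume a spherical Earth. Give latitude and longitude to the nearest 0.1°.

≈ (22.9°N, 2.8°W)

The haversine formula gives a central angle δ ≈ 1.124 rad (64.4°) between the endpoints.
Interpolate at f = 3/4 with slerp weights a = sin((1−f)δ)/sin δ ≈ 0.307, b = sin(fδ)/sin δ ≈ 0.828.
p = a·p₁ + b·p₂ ≈ (0.920, -0.044, 0.390); φ = arcsin(p_z) ≈ 22.92°, λ = atan2(p_y, p_x) ≈ -2.76°.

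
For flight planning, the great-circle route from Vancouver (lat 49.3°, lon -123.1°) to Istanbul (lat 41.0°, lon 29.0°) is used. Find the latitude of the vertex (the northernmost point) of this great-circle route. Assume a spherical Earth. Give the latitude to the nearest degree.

≈ 77°

The great circle lies in the plane with unit normal n̂ = (p₁ × p₂)/|p₁ × p₂|.
Here n̂_z ≈ +0.231; the vertex latitude is φ_max = arccos|n̂_z| ≈ 76.7°.
Check via Clairaut: cos φ_max = |cos φ₁| · sin C = cos(49.3°)·sin(20.7°) ≈ 0.231, again giving ≈ 76.7°.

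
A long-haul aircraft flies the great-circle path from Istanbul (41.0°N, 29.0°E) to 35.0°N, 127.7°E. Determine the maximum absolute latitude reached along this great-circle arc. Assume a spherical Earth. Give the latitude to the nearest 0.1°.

≈ 50.4°N

The great circle lies in the plane with unit normal n̂ = (p₁ × p₂)/|p₁ × p₂|.
Here n̂_z ≈ +0.637; the vertex latitude is φ_max = arccos|n̂_z| ≈ 50.4°.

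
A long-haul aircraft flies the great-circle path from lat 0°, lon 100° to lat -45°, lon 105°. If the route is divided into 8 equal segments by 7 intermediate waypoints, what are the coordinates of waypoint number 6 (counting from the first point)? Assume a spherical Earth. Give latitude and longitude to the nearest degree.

Convert each endpoint to a unit vector on the sphere (x = cos φ cos λ, y = cos φ sin λ, z = sin φ).
The central angle between the endpoints is δ = arccos(p₁·p₂) ≈ 0.789 rad (45.2°).
Interpolate at f = 6/8 with slerp weights a = sin((1−f)δ)/sin δ ≈ 0.276, b = sin(fδ)/sin δ ≈ 0.786.
p = a·p₁ + b·p₂ ≈ (-0.192, 0.809, -0.556); φ = arcsin(p_z) ≈ -33.77°, λ = atan2(p_y, p_x) ≈ 103.34°.

≈ lat -34°, lon 103°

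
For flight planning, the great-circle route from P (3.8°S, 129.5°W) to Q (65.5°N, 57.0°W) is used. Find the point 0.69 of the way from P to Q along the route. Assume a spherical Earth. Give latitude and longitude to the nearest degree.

From cos δ = sin φ₁ sin φ₂ + cos φ₁ cos φ₂ cos Δλ, the central angle is δ ≈ 1.507 rad (86.3°).
Interpolate at f = 0.69 with slerp weights a = sin((1−f)δ)/sin δ ≈ 0.451, b = sin(fδ)/sin δ ≈ 0.864.
p = a·p₁ + b·p₂ ≈ (-0.091, -0.648, 0.756); φ = arcsin(p_z) ≈ 49.14°, λ = atan2(p_y, p_x) ≈ -98.02°.

≈ (49°N, 98°W)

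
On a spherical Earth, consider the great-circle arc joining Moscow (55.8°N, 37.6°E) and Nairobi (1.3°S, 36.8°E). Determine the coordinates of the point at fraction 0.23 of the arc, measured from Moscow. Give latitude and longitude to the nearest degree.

Write both endpoints as unit vectors p₁, p₂ with components (cos φ cos λ, cos φ sin λ, sin φ).
The central angle between the endpoints is δ = arccos(p₁·p₂) ≈ 0.997 rad (57.1°).
Interpolate at f = 0.23 with slerp weights a = sin((1−f)δ)/sin δ ≈ 0.827, b = sin(fδ)/sin δ ≈ 0.271.
p = a·p₁ + b·p₂ ≈ (0.585, 0.446, 0.678); φ = arcsin(p_z) ≈ 42.67°, λ = atan2(p_y, p_x) ≈ 37.31°.

≈ 43°N, 37°E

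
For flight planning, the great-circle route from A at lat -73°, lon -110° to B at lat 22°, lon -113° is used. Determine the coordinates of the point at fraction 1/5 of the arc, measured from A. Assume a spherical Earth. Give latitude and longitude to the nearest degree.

≈ lat -54°, lon -112°

Convert each endpoint to a unit vector on the sphere (x = cos φ cos λ, y = cos φ sin λ, z = sin φ).
The central angle between the endpoints is δ = arccos(p₁·p₂) ≈ 1.658 rad (95.0°).
Interpolate at f = 1/5 with slerp weights a = sin((1−f)δ)/sin δ ≈ 0.974, b = sin(fδ)/sin δ ≈ 0.327.
p = a·p₁ + b·p₂ ≈ (-0.216, -0.547, -0.809); φ = arcsin(p_z) ≈ -54.01°, λ = atan2(p_y, p_x) ≈ -111.55°.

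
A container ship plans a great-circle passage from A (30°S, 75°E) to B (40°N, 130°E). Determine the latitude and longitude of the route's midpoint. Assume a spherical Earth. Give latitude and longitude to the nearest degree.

≈ (6°N, 101°E)

Write both endpoints as unit vectors p₁, p₂ with components (cos φ cos λ, cos φ sin λ, sin φ).
The central angle between the endpoints is δ = arccos(p₁·p₂) ≈ 1.512 rad (86.6°).
Interpolate at f = 1/2 with slerp weights a = sin((1−f)δ)/sin δ ≈ 0.687, b = sin(fδ)/sin δ ≈ 0.687.
p = a·p₁ + b·p₂ ≈ (-0.184, 0.978, 0.098); φ = arcsin(p_z) ≈ 5.63°, λ = atan2(p_y, p_x) ≈ 100.67°.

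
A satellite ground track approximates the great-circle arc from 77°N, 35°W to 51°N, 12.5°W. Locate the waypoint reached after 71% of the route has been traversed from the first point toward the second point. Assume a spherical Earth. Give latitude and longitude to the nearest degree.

Convert each endpoint to a unit vector on the sphere (x = cos φ cos λ, y = cos φ sin λ, z = sin φ).
The central angle between the endpoints is δ = arccos(p₁·p₂) ≈ 0.478 rad (27.4°).
Interpolate at f = 0.71 with slerp weights a = sin((1−f)δ)/sin δ ≈ 0.300, b = sin(fδ)/sin δ ≈ 0.724.
p = a·p₁ + b·p₂ ≈ (0.500, -0.137, 0.855); φ = arcsin(p_z) ≈ 58.77°, λ = atan2(p_y, p_x) ≈ -15.36°.

≈ 59°N, 15°W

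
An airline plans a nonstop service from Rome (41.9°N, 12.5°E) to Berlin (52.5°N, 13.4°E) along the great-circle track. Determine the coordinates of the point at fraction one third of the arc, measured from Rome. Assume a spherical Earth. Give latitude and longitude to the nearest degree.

Convert each endpoint to a unit vector on the sphere (x = cos φ cos λ, y = cos φ sin λ, z = sin φ).
The central angle between the endpoints is δ = arccos(p₁·p₂) ≈ 0.185 rad (10.6°).
Interpolate at f = 1/3 with slerp weights a = sin((1−f)δ)/sin δ ≈ 0.669, b = sin(fδ)/sin δ ≈ 0.335.
p = a·p₁ + b·p₂ ≈ (0.684, 0.155, 0.712); φ = arcsin(p_z) ≈ 45.43°, λ = atan2(p_y, p_x) ≈ 12.76°.

≈ (45°N, 13°E)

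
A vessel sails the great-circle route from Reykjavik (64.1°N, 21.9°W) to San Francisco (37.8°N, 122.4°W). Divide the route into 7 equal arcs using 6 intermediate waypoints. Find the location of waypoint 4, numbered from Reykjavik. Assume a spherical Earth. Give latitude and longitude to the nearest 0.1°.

The haversine formula gives a central angle δ ≈ 1.060 rad (60.8°) between the endpoints.
Interpolate at f = 4/7 with slerp weights a = sin((1−f)δ)/sin δ ≈ 0.503, b = sin(fδ)/sin δ ≈ 0.653.
p = a·p₁ + b·p₂ ≈ (-0.072, -0.517, 0.853); φ = arcsin(p_z) ≈ 58.50°, λ = atan2(p_y, p_x) ≈ -97.97°.

≈ (58.5°N, 98.0°W)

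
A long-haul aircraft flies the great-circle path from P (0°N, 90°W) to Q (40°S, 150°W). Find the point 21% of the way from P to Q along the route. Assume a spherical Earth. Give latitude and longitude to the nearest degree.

Write both endpoints as unit vectors p₁, p₂ with components (cos φ cos λ, cos φ sin λ, sin φ).
The central angle between the endpoints is δ = arccos(p₁·p₂) ≈ 1.178 rad (67.5°).
Interpolate at f = 0.21 with slerp weights a = sin((1−f)δ)/sin δ ≈ 0.868, b = sin(fδ)/sin δ ≈ 0.265.
p = a·p₁ + b·p₂ ≈ (-0.176, -0.970, -0.170); φ = arcsin(p_z) ≈ -9.81°, λ = atan2(p_y, p_x) ≈ -100.28°.

≈ (10°S, 100°W)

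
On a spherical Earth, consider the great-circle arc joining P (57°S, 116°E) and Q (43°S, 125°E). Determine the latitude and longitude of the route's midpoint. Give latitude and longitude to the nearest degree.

Write both endpoints as unit vectors p₁, p₂ with components (cos φ cos λ, cos φ sin λ, sin φ).
The central angle between the endpoints is δ = arccos(p₁·p₂) ≈ 0.264 rad (15.1°).
Interpolate at f = 1/2 with slerp weights a = sin((1−f)δ)/sin δ ≈ 0.504, b = sin(fδ)/sin δ ≈ 0.504.
p = a·p₁ + b·p₂ ≈ (-0.332, 0.549, -0.767); φ = arcsin(p_z) ≈ -50.09°, λ = atan2(p_y, p_x) ≈ 121.16°.

≈ (50°S, 121°E)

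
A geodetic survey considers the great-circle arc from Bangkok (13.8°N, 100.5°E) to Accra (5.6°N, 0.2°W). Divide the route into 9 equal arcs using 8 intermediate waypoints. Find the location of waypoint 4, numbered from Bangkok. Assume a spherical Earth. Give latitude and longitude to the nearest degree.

From cos δ = sin φ₁ sin φ₂ + cos φ₁ cos φ₂ cos Δλ, the central angle is δ ≈ 1.728 rad (99.0°).
Interpolate at f = 4/9 with slerp weights a = sin((1−f)δ)/sin δ ≈ 0.829, b = sin(fδ)/sin δ ≈ 0.703.
p = a·p₁ + b·p₂ ≈ (0.553, 0.789, 0.266); φ = arcsin(p_z) ≈ 15.45°, λ = atan2(p_y, p_x) ≈ 54.98°.

≈ 15°N, 55°E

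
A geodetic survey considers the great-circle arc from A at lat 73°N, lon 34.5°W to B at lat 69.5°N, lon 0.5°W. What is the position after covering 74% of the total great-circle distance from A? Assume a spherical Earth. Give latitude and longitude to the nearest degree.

≈ lat 71°N, lon 8°W

Convert each endpoint to a unit vector on the sphere (x = cos φ cos λ, y = cos φ sin λ, z = sin φ).
The central angle between the endpoints is δ = arccos(p₁·p₂) ≈ 0.197 rad (11.3°).
Interpolate at f = 0.74 with slerp weights a = sin((1−f)δ)/sin δ ≈ 0.262, b = sin(fδ)/sin δ ≈ 0.742.
p = a·p₁ + b·p₂ ≈ (0.323, -0.046, 0.945); φ = arcsin(p_z) ≈ 70.97°, λ = atan2(p_y, p_x) ≈ -8.03°.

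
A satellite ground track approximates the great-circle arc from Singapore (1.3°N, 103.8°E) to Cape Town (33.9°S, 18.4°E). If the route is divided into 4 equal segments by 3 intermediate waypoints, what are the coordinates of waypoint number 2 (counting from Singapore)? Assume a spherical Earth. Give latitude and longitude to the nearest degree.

Write both endpoints as unit vectors p₁, p₂ with components (cos φ cos λ, cos φ sin λ, sin φ).
The central angle between the endpoints is δ = arccos(p₁·p₂) ≈ 1.517 rad (86.9°).
Interpolate at f = 2/4 with slerp weights a = sin((1−f)δ)/sin δ ≈ 0.689, b = sin(fδ)/sin δ ≈ 0.689.
p = a·p₁ + b·p₂ ≈ (0.378, 0.849, -0.369); φ = arcsin(p_z) ≈ -21.63°, λ = atan2(p_y, p_x) ≈ 65.99°.

≈ (22°S, 66°E)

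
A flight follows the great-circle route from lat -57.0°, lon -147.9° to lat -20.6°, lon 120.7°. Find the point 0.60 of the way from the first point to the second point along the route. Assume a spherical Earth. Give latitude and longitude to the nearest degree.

From cos δ = sin φ₁ sin φ₂ + cos φ₁ cos φ₂ cos Δλ, the central angle is δ ≈ 1.284 rad (73.6°).
Interpolate at f = 0.60 with slerp weights a = sin((1−f)δ)/sin δ ≈ 0.512, b = sin(fδ)/sin δ ≈ 0.726.
p = a·p₁ + b·p₂ ≈ (-0.583, 0.436, -0.685); φ = arcsin(p_z) ≈ -43.25°, λ = atan2(p_y, p_x) ≈ 143.22°.

≈ lat -43°, lon 143°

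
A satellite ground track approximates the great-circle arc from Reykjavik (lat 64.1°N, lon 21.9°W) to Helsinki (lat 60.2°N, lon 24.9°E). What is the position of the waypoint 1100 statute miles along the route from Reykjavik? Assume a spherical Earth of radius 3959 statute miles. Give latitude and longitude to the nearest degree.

Write both endpoints as unit vectors p₁, p₂ with components (cos φ cos λ, cos φ sin λ, sin φ).
The central angle between the endpoints is δ = arccos(p₁·p₂) ≈ 0.379 rad (21.7°). The total great-circle distance is δ·R ≈ 0.379 × 3959 ≈ 1499 mi, so the target fraction is f = 1100/1499 ≈ 0.734.
Interpolate at f ≈ 0.734 with slerp weights a = sin((1−f)δ)/sin δ ≈ 0.272, b = sin(fδ)/sin δ ≈ 0.742.
p = a·p₁ + b·p₂ ≈ (0.445, 0.111, 0.889); φ = arcsin(p_z) ≈ 62.71°, λ = atan2(p_y, p_x) ≈ 14.01°.

≈ lat 63°N, lon 14°E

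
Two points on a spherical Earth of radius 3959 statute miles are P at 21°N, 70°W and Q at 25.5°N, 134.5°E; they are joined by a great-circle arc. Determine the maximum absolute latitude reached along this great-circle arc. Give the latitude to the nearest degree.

The great circle lies in the plane with unit normal n̂ = (p₁ × p₂)/|p₁ × p₂|.
Here n̂_z ≈ -0.442; the vertex latitude is φ_max = arccos|n̂_z| ≈ 63.8°.
Check via Clairaut: cos φ_max = |cos φ₁| · sin C = cos(21.0°)·sin(28.3°) ≈ 0.442, again giving ≈ 63.8°.

≈ 64°N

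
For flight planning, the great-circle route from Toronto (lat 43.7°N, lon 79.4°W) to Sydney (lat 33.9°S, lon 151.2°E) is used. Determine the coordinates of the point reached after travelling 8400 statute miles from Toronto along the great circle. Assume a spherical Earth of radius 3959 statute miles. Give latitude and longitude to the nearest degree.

≈ lat 24°S, lon 169°E

Write both endpoints as unit vectors p₁, p₂ with components (cos φ cos λ, cos φ sin λ, sin φ).
The central angle between the endpoints is δ = arccos(p₁·p₂) ≈ 2.444 rad (140.0°). The total great-circle distance is δ·R ≈ 2.444 × 3959 ≈ 9675 mi, so the target fraction is f = 8400/9675 ≈ 0.868.
Interpolate at f ≈ 0.868 with slerp weights a = sin((1−f)δ)/sin δ ≈ 0.492, b = sin(fδ)/sin δ ≈ 1.326.
p = a·p₁ + b·p₂ ≈ (-0.899, 0.180, -0.399); φ = arcsin(p_z) ≈ -23.53°, λ = atan2(p_y, p_x) ≈ 168.66°.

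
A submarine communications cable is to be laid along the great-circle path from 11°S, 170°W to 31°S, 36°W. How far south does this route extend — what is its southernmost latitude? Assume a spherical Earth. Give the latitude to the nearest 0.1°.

The great circle lies in the plane with unit normal n̂ = (p₁ × p₂)/|p₁ × p₂|.
Here n̂_z ≈ +0.693; the vertex latitude is φ_max = arccos|n̂_z| ≈ 46.2°.

≈ 46.2°S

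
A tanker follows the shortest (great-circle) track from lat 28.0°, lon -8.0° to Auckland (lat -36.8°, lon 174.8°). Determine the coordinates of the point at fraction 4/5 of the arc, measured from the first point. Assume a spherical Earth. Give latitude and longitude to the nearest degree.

≈ lat -68°, lon -161°

Write both endpoints as unit vectors p₁, p₂ with components (cos φ cos λ, cos φ sin λ, sin φ).
The central angle between the endpoints is δ = arccos(p₁·p₂) ≈ 2.983 rad (170.9°).
Interpolate at f = 4/5 with slerp weights a = sin((1−f)δ)/sin δ ≈ 3.548, b = sin(fδ)/sin δ ≈ 4.330.
p = a·p₁ + b·p₂ ≈ (-0.351, -0.122, -0.928); φ = arcsin(p_z) ≈ -68.18°, λ = atan2(p_y, p_x) ≈ -160.88°.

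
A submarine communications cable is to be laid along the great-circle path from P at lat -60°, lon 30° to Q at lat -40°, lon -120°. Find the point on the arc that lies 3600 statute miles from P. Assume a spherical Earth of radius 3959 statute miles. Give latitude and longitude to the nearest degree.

From cos δ = sin φ₁ sin φ₂ + cos φ₁ cos φ₂ cos Δλ, the central angle is δ ≈ 1.344 rad (77.0°). The total great-circle distance is δ·R ≈ 1.344 × 3959 ≈ 5320 mi, so the target fraction is f = 3600/5320 ≈ 0.677.
Interpolate at f ≈ 0.677 with slerp weights a = sin((1−f)δ)/sin δ ≈ 0.432, b = sin(fδ)/sin δ ≈ 0.810.
p = a·p₁ + b·p₂ ≈ (-0.123, -0.429, -0.895); φ = arcsin(p_z) ≈ -63.48°, λ = atan2(p_y, p_x) ≈ -106.00°.

≈ lat -63°, lon -106°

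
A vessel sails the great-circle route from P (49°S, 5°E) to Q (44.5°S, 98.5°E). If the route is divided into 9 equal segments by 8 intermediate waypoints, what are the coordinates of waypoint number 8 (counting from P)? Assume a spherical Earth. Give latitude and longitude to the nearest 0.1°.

≈ (48.6°S, 90.9°E)

From cos δ = sin φ₁ sin φ₂ + cos φ₁ cos φ₂ cos Δλ, the central angle is δ ≈ 1.047 rad (60.0°).
Interpolate at f = 8/9 with slerp weights a = sin((1−f)δ)/sin δ ≈ 0.134, b = sin(fδ)/sin δ ≈ 0.926.
p = a·p₁ + b·p₂ ≈ (-0.010, 0.661, -0.750); φ = arcsin(p_z) ≈ -48.62°, λ = atan2(p_y, p_x) ≈ 90.87°.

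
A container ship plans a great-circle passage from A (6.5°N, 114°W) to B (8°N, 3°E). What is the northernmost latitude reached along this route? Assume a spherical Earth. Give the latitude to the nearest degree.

≈ 14°N

The great circle lies in the plane with unit normal n̂ = (p₁ × p₂)/|p₁ × p₂|.
Here n̂_z ≈ +0.971; the vertex latitude is φ_max = arccos|n̂_z| ≈ 13.7°.
Check via Clairaut: cos φ_max = |cos φ₁| · sin C = cos(6.5°)·sin(77.9°) ≈ 0.971, again giving ≈ 13.7°.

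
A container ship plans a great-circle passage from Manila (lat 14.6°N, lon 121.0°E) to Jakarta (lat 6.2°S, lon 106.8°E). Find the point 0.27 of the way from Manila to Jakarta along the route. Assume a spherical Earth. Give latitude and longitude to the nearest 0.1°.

The haversine formula gives a central angle δ ≈ 0.438 rad (25.1°) between the endpoints.
Interpolate at f = 0.27 with slerp weights a = sin((1−f)δ)/sin δ ≈ 0.741, b = sin(fδ)/sin δ ≈ 0.278.
p = a·p₁ + b·p₂ ≈ (-0.449, 0.880, 0.157); φ = arcsin(p_z) ≈ 9.02°, λ = atan2(p_y, p_x) ≈ 117.06°.

≈ lat 9.0°N, lon 117.1°E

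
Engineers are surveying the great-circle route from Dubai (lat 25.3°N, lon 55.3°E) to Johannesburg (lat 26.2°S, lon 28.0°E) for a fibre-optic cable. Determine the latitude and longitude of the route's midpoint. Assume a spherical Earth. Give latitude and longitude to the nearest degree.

Write both endpoints as unit vectors p₁, p₂ with components (cos φ cos λ, cos φ sin λ, sin φ).
The central angle between the endpoints is δ = arccos(p₁·p₂) ≈ 1.010 rad (57.8°).
Interpolate at f = 1/2 with slerp weights a = sin((1−f)δ)/sin δ ≈ 0.571, b = sin(fδ)/sin δ ≈ 0.571.
p = a·p₁ + b·p₂ ≈ (0.747, 0.665, -0.008); φ = arcsin(p_z) ≈ -0.46°, λ = atan2(p_y, p_x) ≈ 41.70°.

≈ lat 0°N, lon 42°E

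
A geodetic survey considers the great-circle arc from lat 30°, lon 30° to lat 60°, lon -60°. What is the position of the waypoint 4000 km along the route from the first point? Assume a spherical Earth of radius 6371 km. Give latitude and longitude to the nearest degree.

Convert each endpoint to a unit vector on the sphere (x = cos φ cos λ, y = cos φ sin λ, z = sin φ).
The central angle between the endpoints is δ = arccos(p₁·p₂) ≈ 1.123 rad (64.3°). The total great-circle distance is δ·R ≈ 1.123 × 6371 ≈ 7154 km, so the target fraction is f = 4000/7154 ≈ 0.559.
Interpolate at f ≈ 0.559 with slerp weights a = sin((1−f)δ)/sin δ ≈ 0.527, b = sin(fδ)/sin δ ≈ 0.652.
p = a·p₁ + b·p₂ ≈ (0.558, -0.054, 0.828); φ = arcsin(p_z) ≈ 55.89°, λ = atan2(p_y, p_x) ≈ -5.52°.

≈ lat 56°, lon -6°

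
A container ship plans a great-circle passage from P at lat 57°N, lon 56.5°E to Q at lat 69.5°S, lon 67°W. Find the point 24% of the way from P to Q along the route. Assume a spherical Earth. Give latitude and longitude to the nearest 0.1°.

≈ lat 25.0°N, lon 31.4°E

Write both endpoints as unit vectors p₁, p₂ with components (cos φ cos λ, cos φ sin λ, sin φ).
The central angle between the endpoints is δ = arccos(p₁·p₂) ≈ 2.670 rad (153.0°).
Interpolate at f = 0.24 with slerp weights a = sin((1−f)δ)/sin δ ≈ 1.974, b = sin(fδ)/sin δ ≈ 1.316.
p = a·p₁ + b·p₂ ≈ (0.773, 0.472, 0.423); φ = arcsin(p_z) ≈ 25.02°, λ = atan2(p_y, p_x) ≈ 31.41°.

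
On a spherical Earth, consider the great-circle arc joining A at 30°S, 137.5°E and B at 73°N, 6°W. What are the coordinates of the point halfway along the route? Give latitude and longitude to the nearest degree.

From cos δ = sin φ₁ sin φ₂ + cos φ₁ cos φ₂ cos Δλ, the central angle is δ ≈ 2.321 rad (133.0°).
Interpolate at f = 1/2 with slerp weights a = sin((1−f)δ)/sin δ ≈ 1.253, b = sin(fδ)/sin δ ≈ 1.253.
p = a·p₁ + b·p₂ ≈ (-0.436, 0.695, 0.572); φ = arcsin(p_z) ≈ 34.88°, λ = atan2(p_y, p_x) ≈ 122.09°.

≈ 35°N, 122°E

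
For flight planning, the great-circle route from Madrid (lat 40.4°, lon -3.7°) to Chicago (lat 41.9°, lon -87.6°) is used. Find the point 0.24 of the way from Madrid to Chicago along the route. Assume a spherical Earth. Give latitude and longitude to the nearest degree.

≈ lat 47°, lon -22°

The haversine formula gives a central angle δ ≈ 1.055 rad (60.5°) between the endpoints.
Interpolate at f = 0.24 with slerp weights a = sin((1−f)δ)/sin δ ≈ 0.826, b = sin(fδ)/sin δ ≈ 0.288.
p = a·p₁ + b·p₂ ≈ (0.637, -0.255, 0.728); φ = arcsin(p_z) ≈ 46.70°, λ = atan2(p_y, p_x) ≈ -21.81°.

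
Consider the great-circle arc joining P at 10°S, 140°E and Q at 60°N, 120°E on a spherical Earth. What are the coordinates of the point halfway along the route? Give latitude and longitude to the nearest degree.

From cos δ = sin φ₁ sin φ₂ + cos φ₁ cos φ₂ cos Δλ, the central angle is δ ≈ 1.253 rad (71.8°).
Interpolate at f = 1/2 with slerp weights a = sin((1−f)δ)/sin δ ≈ 0.617, b = sin(fδ)/sin δ ≈ 0.617.
p = a·p₁ + b·p₂ ≈ (-0.620, 0.658, 0.427); φ = arcsin(p_z) ≈ 25.30°, λ = atan2(p_y, p_x) ≈ 133.30°.

≈ 25°N, 133°E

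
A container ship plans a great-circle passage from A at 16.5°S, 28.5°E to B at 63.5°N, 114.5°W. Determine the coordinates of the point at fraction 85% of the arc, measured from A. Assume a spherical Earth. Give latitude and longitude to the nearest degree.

≈ 71°N, 68°W

The haversine formula gives a central angle δ ≈ 2.209 rad (126.6°) between the endpoints.
Interpolate at f = 0.85 with slerp weights a = sin((1−f)δ)/sin δ ≈ 0.405, b = sin(fδ)/sin δ ≈ 1.187.
p = a·p₁ + b·p₂ ≈ (0.122, -0.297, 0.947); φ = arcsin(p_z) ≈ 71.30°, λ = atan2(p_y, p_x) ≈ -67.69°.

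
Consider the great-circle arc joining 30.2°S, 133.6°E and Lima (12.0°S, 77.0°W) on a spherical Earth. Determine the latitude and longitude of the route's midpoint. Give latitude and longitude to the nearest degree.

Convert each endpoint to a unit vector on the sphere (x = cos φ cos λ, y = cos φ sin λ, z = sin φ).
The central angle between the endpoints is δ = arccos(p₁·p₂) ≈ 2.243 rad (128.5°).
Interpolate at f = 1/2 with slerp weights a = sin((1−f)δ)/sin δ ≈ 1.152, b = sin(fδ)/sin δ ≈ 1.152.
p = a·p₁ + b·p₂ ≈ (-0.433, -0.377, -0.819); φ = arcsin(p_z) ≈ -54.97°, λ = atan2(p_y, p_x) ≈ -138.97°.

≈ 55°S, 139°W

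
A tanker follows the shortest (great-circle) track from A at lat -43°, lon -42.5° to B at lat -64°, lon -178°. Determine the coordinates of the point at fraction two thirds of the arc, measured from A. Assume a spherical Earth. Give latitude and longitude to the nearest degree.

Write both endpoints as unit vectors p₁, p₂ with components (cos φ cos λ, cos φ sin λ, sin φ).
The central angle between the endpoints is δ = arccos(p₁·p₂) ≈ 1.176 rad (67.4°).
Interpolate at f = 2/3 with slerp weights a = sin((1−f)δ)/sin δ ≈ 0.414, b = sin(fδ)/sin δ ≈ 0.765.
p = a·p₁ + b·p₂ ≈ (-0.112, -0.216, -0.970); φ = arcsin(p_z) ≈ -75.91°, λ = atan2(p_y, p_x) ≈ -117.38°.

≈ lat -76°, lon -117°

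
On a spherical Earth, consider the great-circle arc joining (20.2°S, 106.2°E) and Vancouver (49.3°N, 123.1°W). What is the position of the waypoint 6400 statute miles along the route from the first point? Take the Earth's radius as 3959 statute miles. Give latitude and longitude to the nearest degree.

Convert each endpoint to a unit vector on the sphere (x = cos φ cos λ, y = cos φ sin λ, z = sin φ).
The central angle between the endpoints is δ = arccos(p₁·p₂) ≈ 2.293 rad (131.4°). The total great-circle distance is δ·R ≈ 2.293 × 3959 ≈ 9077 mi, so the target fraction is f = 6400/9077 ≈ 0.705.
Interpolate at f ≈ 0.705 with slerp weights a = sin((1−f)δ)/sin δ ≈ 0.834, b = sin(fδ)/sin δ ≈ 1.331.
p = a·p₁ + b·p₂ ≈ (-0.692, 0.024, 0.721); φ = arcsin(p_z) ≈ 46.15°, λ = atan2(p_y, p_x) ≈ 177.98°.

≈ (46°N, 178°E)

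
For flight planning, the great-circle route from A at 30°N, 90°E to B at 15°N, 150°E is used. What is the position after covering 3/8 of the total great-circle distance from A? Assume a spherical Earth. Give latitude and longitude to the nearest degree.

≈ 27°N, 114°E

The haversine formula gives a central angle δ ≈ 0.991 rad (56.8°) between the endpoints.
Interpolate at f = 3/8 with slerp weights a = sin((1−f)δ)/sin δ ≈ 0.694, b = sin(fδ)/sin δ ≈ 0.434.
p = a·p₁ + b·p₂ ≈ (-0.363, 0.811, 0.459); φ = arcsin(p_z) ≈ 27.34°, λ = atan2(p_y, p_x) ≈ 114.13°.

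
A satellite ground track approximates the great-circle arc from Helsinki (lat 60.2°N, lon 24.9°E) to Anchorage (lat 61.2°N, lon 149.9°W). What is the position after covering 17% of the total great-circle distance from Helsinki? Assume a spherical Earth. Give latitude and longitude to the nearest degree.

≈ lat 70°N, lon 23°E

Convert each endpoint to a unit vector on the sphere (x = cos φ cos λ, y = cos φ sin λ, z = sin φ).
The central angle between the endpoints is δ = arccos(p₁·p₂) ≈ 1.022 rad (58.5°).
Interpolate at f = 0.17 with slerp weights a = sin((1−f)δ)/sin δ ≈ 0.879, b = sin(fδ)/sin δ ≈ 0.203.
p = a·p₁ + b·p₂ ≈ (0.312, 0.135, 0.940); φ = arcsin(p_z) ≈ 70.13°, λ = atan2(p_y, p_x) ≈ 23.41°.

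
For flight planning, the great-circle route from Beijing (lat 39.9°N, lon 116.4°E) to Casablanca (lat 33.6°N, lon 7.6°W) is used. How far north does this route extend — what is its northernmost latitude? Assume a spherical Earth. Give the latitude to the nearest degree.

≈ 58°N

The great circle lies in the plane with unit normal n̂ = (p₁ × p₂)/|p₁ × p₂|.
Here n̂_z ≈ -0.530; the vertex latitude is φ_max = arccos|n̂_z| ≈ 58.0°.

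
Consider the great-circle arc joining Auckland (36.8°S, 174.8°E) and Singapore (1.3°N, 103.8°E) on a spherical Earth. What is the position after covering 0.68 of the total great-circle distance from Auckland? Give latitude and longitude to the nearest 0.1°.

≈ (13.6°S, 123.1°E)

Write both endpoints as unit vectors p₁, p₂ with components (cos φ cos λ, cos φ sin λ, sin φ).
The central angle between the endpoints is δ = arccos(p₁·p₂) ≈ 1.321 rad (75.7°).
Interpolate at f = 0.68 with slerp weights a = sin((1−f)δ)/sin δ ≈ 0.423, b = sin(fδ)/sin δ ≈ 0.807.
p = a·p₁ + b·p₂ ≈ (-0.530, 0.815, -0.235); φ = arcsin(p_z) ≈ -13.61°, λ = atan2(p_y, p_x) ≈ 123.06°.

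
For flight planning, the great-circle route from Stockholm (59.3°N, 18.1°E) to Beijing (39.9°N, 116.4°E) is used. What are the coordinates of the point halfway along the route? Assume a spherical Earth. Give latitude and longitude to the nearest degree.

The haversine formula gives a central angle δ ≈ 1.053 rad (60.3°) between the endpoints.
Interpolate at f = 1/2 with slerp weights a = sin((1−f)δ)/sin δ ≈ 0.578, b = sin(fδ)/sin δ ≈ 0.578.
p = a·p₁ + b·p₂ ≈ (0.083, 0.489, 0.868); φ = arcsin(p_z) ≈ 60.25°, λ = atan2(p_y, p_x) ≈ 80.33°.

≈ 60°N, 80°E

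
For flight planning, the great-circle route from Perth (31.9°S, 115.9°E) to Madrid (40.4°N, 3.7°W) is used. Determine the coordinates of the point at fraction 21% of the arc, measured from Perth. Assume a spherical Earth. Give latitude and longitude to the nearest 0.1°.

Write both endpoints as unit vectors p₁, p₂ with components (cos φ cos λ, cos φ sin λ, sin φ).
The central angle between the endpoints is δ = arccos(p₁·p₂) ≈ 2.294 rad (131.4°).
Interpolate at f = 0.21 with slerp weights a = sin((1−f)δ)/sin δ ≈ 1.295, b = sin(fδ)/sin δ ≈ 0.618.
p = a·p₁ + b·p₂ ≈ (-0.011, 0.959, -0.284); φ = arcsin(p_z) ≈ -16.49°, λ = atan2(p_y, p_x) ≈ 90.63°.

≈ 16.5°S, 90.6°E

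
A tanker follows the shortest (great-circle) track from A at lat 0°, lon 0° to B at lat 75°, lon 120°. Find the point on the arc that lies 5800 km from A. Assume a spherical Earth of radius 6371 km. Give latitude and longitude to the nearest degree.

≈ lat 50°, lon 16°

The haversine formula gives a central angle δ ≈ 1.701 rad (97.4°) between the endpoints. The total great-circle distance is δ·R ≈ 1.701 × 6371 ≈ 10834 km, so the target fraction is f = 5800/10834 ≈ 0.535.
Interpolate at f ≈ 0.535 with slerp weights a = sin((1−f)δ)/sin δ ≈ 0.717, b = sin(fδ)/sin δ ≈ 0.796.
p = a·p₁ + b·p₂ ≈ (0.613, 0.179, 0.769); φ = arcsin(p_z) ≈ 50.29°, λ = atan2(p_y, p_x) ≈ 16.23°.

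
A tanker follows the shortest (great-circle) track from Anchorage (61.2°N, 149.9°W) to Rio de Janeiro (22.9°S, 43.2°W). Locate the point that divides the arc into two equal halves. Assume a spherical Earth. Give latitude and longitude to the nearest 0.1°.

≈ (28.2°N, 73.7°W)

From cos δ = sin φ₁ sin φ₂ + cos φ₁ cos φ₂ cos Δλ, the central angle is δ ≈ 2.058 rad (117.9°).
Interpolate at f = 1/2 with slerp weights a = sin((1−f)δ)/sin δ ≈ 0.970, b = sin(fδ)/sin δ ≈ 0.970.
p = a·p₁ + b·p₂ ≈ (0.247, -0.846, 0.473); φ = arcsin(p_z) ≈ 28.20°, λ = atan2(p_y, p_x) ≈ -73.72°.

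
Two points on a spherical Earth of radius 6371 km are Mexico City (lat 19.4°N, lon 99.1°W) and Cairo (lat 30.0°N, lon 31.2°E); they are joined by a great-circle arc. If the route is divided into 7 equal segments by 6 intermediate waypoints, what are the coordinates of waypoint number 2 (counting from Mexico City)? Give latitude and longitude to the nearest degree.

≈ lat 39°N, lon 70°W

Write both endpoints as unit vectors p₁, p₂ with components (cos φ cos λ, cos φ sin λ, sin φ).
The central angle between the endpoints is δ = arccos(p₁·p₂) ≈ 1.941 rad (111.2°).
Interpolate at f = 2/7 with slerp weights a = sin((1−f)δ)/sin δ ≈ 1.055, b = sin(fδ)/sin δ ≈ 0.565.
p = a·p₁ + b·p₂ ≈ (0.261, -0.729, 0.633); φ = arcsin(p_z) ≈ 39.26°, λ = atan2(p_y, p_x) ≈ -70.28°.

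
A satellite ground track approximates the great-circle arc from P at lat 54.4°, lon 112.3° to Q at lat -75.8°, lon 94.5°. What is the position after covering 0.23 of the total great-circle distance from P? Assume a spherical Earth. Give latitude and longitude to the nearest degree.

≈ lat 24°, lon 109°

The haversine formula gives a central angle δ ≈ 2.281 rad (130.7°) between the endpoints.
Interpolate at f = 0.23 with slerp weights a = sin((1−f)δ)/sin δ ≈ 1.297, b = sin(fδ)/sin δ ≈ 0.661.
p = a·p₁ + b·p₂ ≈ (-0.299, 0.860, 0.414); φ = arcsin(p_z) ≈ 24.43°, λ = atan2(p_y, p_x) ≈ 109.18°.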